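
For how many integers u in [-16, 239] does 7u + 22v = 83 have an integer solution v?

gcd(22, 7):
  22 = 3·7 + 1
  7 = 7·1
so gcd(22, 7) = 1.
Back-substitute for Bézout coefficients:
  1 = 22 - 3·7
  ... = 7·(-3) + 22·(1)
Scale by 83: particular solution (-249, 83); reduce u mod 22: (15, -1).
General solution: u = 15 + 22t, v = -1 - 7t for integer t.
-16 ≤ 15 + 22t ≤ 239 gives t ∈ [-1, 10], which is 12 values.

12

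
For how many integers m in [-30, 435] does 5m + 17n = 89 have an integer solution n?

gcd(17, 5) = 1.
By Bézout, 5·(7) + 17·(-2) = 1.
Particular solution: (11, 2).
General solution: m = 11 + 17t, n = 2 - 5t for integer t.
-30 ≤ 11 + 17t ≤ 435 gives t ∈ [-2, 24], which is 27 values.

27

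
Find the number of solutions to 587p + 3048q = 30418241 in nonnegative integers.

17

gcd(3048, 587):
  3048 = 5×587 + 113
  587 = 5×113 + 22
  113 = 5×22 + 3
  22 = 7×3 + 1
  3 = 3×1
so gcd(3048, 587) = 1.
Back-substitute for Bézout coefficients:
  1 = 22 - 7×3
  ... = 587×(971) + 3048×(-187)
Scale by 30418241: one solution is (29536112011, -5688211067). Reduce p mod 3048: (1411, 9708).
General: p = 1411 + 3048t, q = 9708 - 587t.
p ≥ 0 ⇒ t ≥ 0; q ≥ 0 ⇒ t ≤ 16. So t ∈ [0, 16]: 17 solutions.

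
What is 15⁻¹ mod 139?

102

gcd(139, 15) = 1.
By Bézout, 15×(-37) + 139×(4) = 1.
So 15×-37 ≡ 1 (mod 139), and -37 mod 139 = 102.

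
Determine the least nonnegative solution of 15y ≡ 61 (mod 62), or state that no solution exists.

gcd(62, 15) = 1.
1 divides 61, so solutions exist.
By Bézout, 15·(29) + 62·(-7) = 1.
So 15·(29) ≡ 1 (mod 62); multiply by 61: y ≡ 1769 (mod 62).
Smallest nonnegative: y = 1769 mod 62 = 33.

33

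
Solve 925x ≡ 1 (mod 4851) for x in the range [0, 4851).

3928

gcd(4851, 925) = 1.
By Bézout, 925*(-923) + 4851*(176) = 1.
So 925*-923 ≡ 1 (mod 4851), and -923 mod 4851 = 3928.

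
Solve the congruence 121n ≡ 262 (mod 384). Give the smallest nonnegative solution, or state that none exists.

gcd(384, 121) = 1  (384 = 3×121 + 21, 121 = 5×21 + 16, 21 = 1×16 + 5, 16 = 3×5 + 1, 5 = 5×1).
1 divides 262, so solutions exist.
Back-substituting, 121×(73) + 384×(-23) = 1.
So 121×(73) ≡ 1 (mod 384); multiply by 262: n ≡ 19126 (mod 384).
Smallest nonnegative: n = 19126 mod 384 = 310.

310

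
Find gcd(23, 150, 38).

gcd(150, 23):
  150 = 6·23 + 12
  23 = 1·12 + 11
  12 = 1·11 + 1
  11 = 11·1
so gcd(150, 23) = 1.
gcd(1, 38) = 1.

1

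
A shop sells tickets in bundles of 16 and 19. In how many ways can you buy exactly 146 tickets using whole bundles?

Need nonnegative integers with 16j + 19k = 146.
gcd(16, 19) = 1, and 16·(6) + 19·(-5) = 1.
So (j₀, k₀) = (876, -730); general j = 876 + 19t, k = -730 - 16t.
j ≥ 0 ⇒ t ≥ -46; k ≥ 0 ⇒ t ≤ -46. That's 1 value of t.

1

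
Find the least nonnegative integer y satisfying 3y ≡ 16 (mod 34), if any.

28

gcd(34, 3):
  34 = 11×3 + 1
  3 = 3×1
so gcd(34, 3) = 1.
1 divides 16, so solutions exist.
Back-substitute for Bézout coefficients:
  1 = 34 - 11×3
  ... = 3×(-11) + 34×(1)
So 3×(-11) ≡ 1 (mod 34); multiply by 16: y ≡ -176 (mod 34).
Smallest nonnegative: y = -176 mod 34 = 28.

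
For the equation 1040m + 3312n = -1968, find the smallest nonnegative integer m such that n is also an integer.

186

gcd(3312, 1040) = 16.
16 divides -1968, so solutions exist.
By Bézout, 1040×(86) + 3312×(-27) = 16.
Scale by -1968/16 = -123: (m₀, n₀) = (-10578, 3321).
General solution: m = -10578 + 207t, n = 3321 - 65t for integer t.
m ≥ 0: smallest is -10578 mod 207 = 186 (at t = 52), with n = -59.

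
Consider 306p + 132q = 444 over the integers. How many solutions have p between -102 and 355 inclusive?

gcd(306, 132):
  306 = 2×132 + 42
  132 = 3×42 + 6
  42 = 7×6
so gcd(306, 132) = 6.
Back-substitute for Bézout coefficients:
  6 = 132 - 3×42
  ... = 306×(-3) + 132×(7)
Scale by 74: particular solution (-222, 518); reduce p mod 22: (20, -43).
General solution: p = 20 + 22t, q = -43 - 51t for integer t.
-102 ≤ 20 + 22t ≤ 355 gives t ∈ [-5, 15], which is 21 values.

21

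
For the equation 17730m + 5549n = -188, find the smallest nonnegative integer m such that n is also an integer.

gcd(17730, 5549) = 1.
1 divides -188, so solutions exist.
By Bézout, 17730×(2526) + 5549×(-8071) = 1.
Scale by -188/1 = -188: (m₀, n₀) = (-474888, 1517348).
General solution: m = -474888 + 5549t, n = 1517348 - 17730t for integer t.
m ≥ 0: smallest is -474888 mod 5549 = 2326 (at t = 86), with n = -7432.

2326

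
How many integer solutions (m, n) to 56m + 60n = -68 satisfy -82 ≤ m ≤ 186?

18

gcd(60, 56) = 4  (60 = 1×56 + 4, 56 = 14×4).
Back-substituting, 56×(-1) + 60×(1) = 4.
Scale by -17: particular solution (17, -17); reduce m mod 15: (2, -3).
General solution: m = 2 + 15t, n = -3 - 14t for integer t.
-82 ≤ 2 + 15t ≤ 186 gives t ∈ [-5, 12], which is 18 values.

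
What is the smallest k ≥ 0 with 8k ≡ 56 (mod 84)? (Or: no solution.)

gcd(84, 8):
  84 = 10×8 + 4
  8 = 2×4
so gcd(84, 8) = 4.
4 divides 56, so solutions exist.
Back-substitute for Bézout coefficients:
  4 = 84 - 10×8
  ... = 8×(-10) + 84×(1)
So 8×(-10) ≡ 4 (mod 84); multiply by 14: k ≡ -140 (mod 21).
Smallest nonnegative: k = -140 mod 21 = 7.

7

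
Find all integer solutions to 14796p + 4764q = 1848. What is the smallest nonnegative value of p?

gcd(14796, 4764) = 12  (14796 = 3·4764 + 504, 4764 = 9·504 + 228, 504 = 2·228 + 48, 228 = 4·48 + 36, 48 = 1·36 + 12, 36 = 3·12).
12 divides 1848, so solutions exist.
Back-substituting, 14796·(104) + 4764·(-323) = 12.
Scale by 1848/12 = 154: (p₀, q₀) = (16016, -49742).
General solution: p = 16016 + 397t, q = -49742 - 1233t for integer t.
p ≥ 0: smallest is 16016 mod 397 = 136 (at t = -40), with q = -422.

136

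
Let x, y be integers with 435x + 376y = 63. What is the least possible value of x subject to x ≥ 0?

205

gcd(435, 376):
  435 = 1*376 + 59
  376 = 6*59 + 22
  59 = 2*22 + 15
  22 = 1*15 + 7
  15 = 2*7 + 1
  7 = 7*1
so gcd(435, 376) = 1.
1 divides 63, so solutions exist.
Back-substitute for Bézout coefficients:
  1 = 15 - 2*7
  ... = 435*(51) + 376*(-59)
Scale by 63/1 = 63: (x₀, y₀) = (3213, -3717).
General solution: x = 3213 + 376t, y = -3717 - 435t for integer t.
x ≥ 0: smallest is 3213 mod 376 = 205 (at t = -8), with y = -237.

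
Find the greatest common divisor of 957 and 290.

gcd(957, 290) = 29  (957 = 3·290 + 87, 290 = 3·87 + 29, 87 = 3·29).

29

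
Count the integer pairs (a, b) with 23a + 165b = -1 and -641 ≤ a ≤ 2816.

21

gcd(165, 23) = 1.
By Bézout, 23×(-43) + 165×(6) = 1.
Particular solution: (43, -6).
General solution: a = 43 + 165t, b = -6 - 23t for integer t.
-641 ≤ 43 + 165t ≤ 2816 gives t ∈ [-4, 16], which is 21 values.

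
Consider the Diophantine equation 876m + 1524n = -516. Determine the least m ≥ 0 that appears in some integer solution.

gcd(1524, 876):
  1524 = 1·876 + 648
  876 = 1·648 + 228
  648 = 2·228 + 192
  228 = 1·192 + 36
  192 = 5·36 + 12
  36 = 3·12
so gcd(1524, 876) = 12.
12 divides -516, so solutions exist.
Back-substitute for Bézout coefficients:
  12 = 192 - 5·36
  ... = 876·(-40) + 1524·(23)
Scale by -516/12 = -43: (m₀, n₀) = (1720, -989).
General solution: m = 1720 + 127t, n = -989 - 73t for integer t.
m ≥ 0: smallest is 1720 mod 127 = 69 (at t = -13), with n = -40.

69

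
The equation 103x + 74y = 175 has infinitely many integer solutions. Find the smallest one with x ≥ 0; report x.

gcd(103, 74):
  103 = 1×74 + 29
  74 = 2×29 + 16
  29 = 1×16 + 13
  16 = 1×13 + 3
  13 = 4×3 + 1
  3 = 3×1
so gcd(103, 74) = 1.
1 divides 175, so solutions exist.
Back-substitute for Bézout coefficients:
  1 = 13 - 4×3
  ... = 103×(23) + 74×(-32)
Scale by 175/1 = 175: (x₀, y₀) = (4025, -5600).
General solution: x = 4025 + 74t, y = -5600 - 103t for integer t.
x ≥ 0: smallest is 4025 mod 74 = 29 (at t = -54), with y = -38.

29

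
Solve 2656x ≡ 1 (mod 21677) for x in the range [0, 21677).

18241

gcd(21677, 2656) = 1  (21677 = 8×2656 + 429, 2656 = 6×429 + 82, 429 = 5×82 + 19, 82 = 4×19 + 6, 19 = 3×6 + 1, 6 = 6×1).
Back-substituting, 2656×(-3436) + 21677×(421) = 1.
So 2656×-3436 ≡ 1 (mod 21677), and -3436 mod 21677 = 18241.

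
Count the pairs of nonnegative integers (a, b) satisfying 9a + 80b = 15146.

gcd(80, 9) = 1  (80 = 8·9 + 8, 9 = 1·8 + 1, 8 = 8·1).
Back-substituting, 9·(9) + 80·(-1) = 1.
Scale by 15146: one solution is (136314, -15146). Reduce a mod 80: (74, 181).
General: a = 74 + 80t, b = 181 - 9t.
a ≥ 0 ⇒ t ≥ 0; b ≥ 0 ⇒ t ≤ 20. So t ∈ [0, 20]: 21 solutions.

21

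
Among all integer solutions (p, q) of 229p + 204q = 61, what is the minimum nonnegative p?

133

gcd(229, 204) = 1  (229 = 1·204 + 25, 204 = 8·25 + 4, 25 = 6·4 + 1, 4 = 4·1).
1 divides 61, so solutions exist.
Back-substituting, 229·(49) + 204·(-55) = 1.
Scale by 61/1 = 61: (p₀, q₀) = (2989, -3355).
General solution: p = 2989 + 204t, q = -3355 - 229t for integer t.
p ≥ 0: smallest is 2989 mod 204 = 133 (at t = -14), with q = -149.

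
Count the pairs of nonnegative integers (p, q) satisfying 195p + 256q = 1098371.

gcd(256, 195) = 1.
By Bézout, 195*(-21) + 256*(16) = 1.
One solution: (65, 4241).
General: p = 65 + 256t, q = 4241 - 195t.
p ≥ 0 ⇒ t ≥ 0; q ≥ 0 ⇒ t ≤ 21. So t ∈ [0, 21]: 22 solutions.

22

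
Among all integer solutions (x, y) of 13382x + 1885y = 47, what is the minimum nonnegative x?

gcd(13382, 1885):
  13382 = 7·1885 + 187
  1885 = 10·187 + 15
  187 = 12·15 + 7
  15 = 2·7 + 1
  7 = 7·1
so gcd(13382, 1885) = 1.
1 divides 47, so solutions exist.
Back-substitute for Bézout coefficients:
  1 = 15 - 2·7
  ... = 13382·(-252) + 1885·(1789)
Scale by 47/1 = 47: (x₀, y₀) = (-11844, 84083).
General solution: x = -11844 + 1885t, y = 84083 - 13382t for integer t.
x ≥ 0: smallest is -11844 mod 1885 = 1351 (at t = 7), with y = -9591.

1351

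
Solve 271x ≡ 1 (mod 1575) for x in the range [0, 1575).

gcd(1575, 271):
  1575 = 5·271 + 220
  271 = 1·220 + 51
  220 = 4·51 + 16
  51 = 3·16 + 3
  16 = 5·3 + 1
  3 = 3·1
so gcd(1575, 271) = 1.
Back-substitute for Bézout coefficients:
  1 = 16 - 5·3
  ... = 271·(-494) + 1575·(85)
So 271·-494 ≡ 1 (mod 1575), and -494 mod 1575 = 1081.

1081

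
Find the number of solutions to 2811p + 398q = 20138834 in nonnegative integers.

18

gcd(2811, 398):
  2811 = 7*398 + 25
  398 = 15*25 + 23
  25 = 1*23 + 2
  23 = 11*2 + 1
  2 = 2*1
so gcd(2811, 398) = 1.
Back-substitute for Bézout coefficients:
  1 = 23 - 11*2
  ... = 2811*(-191) + 398*(1349)
Scale by 20138834: one solution is (-3846517294, 27167287066). Reduce p mod 398: (272, 48679).
General: p = 272 + 398t, q = 48679 - 2811t.
p ≥ 0 ⇒ t ≥ 0; q ≥ 0 ⇒ t ≤ 17. So t ∈ [0, 17]: 18 solutions.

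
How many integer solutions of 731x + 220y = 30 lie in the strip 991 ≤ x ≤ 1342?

1

gcd(731, 220):
  731 = 3·220 + 71
  220 = 3·71 + 7
  71 = 10·7 + 1
  7 = 7·1
so gcd(731, 220) = 1.
Back-substitute for Bézout coefficients:
  1 = 71 - 10·7
  ... = 731·(31) + 220·(-103)
Scale by 30: particular solution (930, -3090); reduce x mod 220: (50, -166).
General solution: x = 50 + 220t, y = -166 - 731t for integer t.
991 ≤ 50 + 220t ≤ 1342 gives t ∈ [5, 5], which is 1 value.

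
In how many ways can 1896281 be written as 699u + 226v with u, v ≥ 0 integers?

gcd(699, 226):
  699 = 3·226 + 21
  226 = 10·21 + 16
  21 = 1·16 + 5
  16 = 3·5 + 1
  5 = 5·1
so gcd(699, 226) = 1.
Back-substitute for Bézout coefficients:
  1 = 16 - 3·5
  ... = 699·(-43) + 226·(133)
Scale by 1896281: one solution is (-81540083, 252205373). Reduce u mod 226: (39, 8270).
General: u = 39 + 226t, v = 8270 - 699t.
u ≥ 0 ⇒ t ≥ 0; v ≥ 0 ⇒ t ≤ 11. So t ∈ [0, 11]: 12 solutions.

12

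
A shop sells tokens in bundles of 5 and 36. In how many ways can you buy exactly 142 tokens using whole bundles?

1

Need nonnegative integers with 5j + 36k = 142.
gcd(5, 36) = 1, and 5·(-7) + 36·(1) = 1.
So (j₀, k₀) = (-994, 142); general j = -994 + 36t, k = 142 - 5t.
j ≥ 0 ⇒ t ≥ 28; k ≥ 0 ⇒ t ≤ 28. That's 1 value of t.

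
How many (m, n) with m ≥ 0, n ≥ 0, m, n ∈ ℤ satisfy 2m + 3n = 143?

24

gcd(3, 2) = 1.
By Bézout, 2*(-1) + 3*(1) = 1.
One solution: (1, 47).
General: m = 1 + 3t, n = 47 - 2t.
m ≥ 0 ⇒ t ≥ 0; n ≥ 0 ⇒ t ≤ 23. So t ∈ [0, 23]: 24 solutions.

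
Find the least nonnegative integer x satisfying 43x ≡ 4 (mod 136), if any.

gcd(136, 43) = 1.
1 divides 4, so solutions exist.
By Bézout, 43·(19) + 136·(-6) = 1.
So 43·(19) ≡ 1 (mod 136); multiply by 4: x ≡ 76 (mod 136).
Smallest nonnegative: x = 76 mod 136 = 76.

76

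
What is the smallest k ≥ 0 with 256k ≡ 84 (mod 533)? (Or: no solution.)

525

gcd(533, 256):
  533 = 2·256 + 21
  256 = 12·21 + 4
  21 = 5·4 + 1
  4 = 4·1
so gcd(533, 256) = 1.
1 divides 84, so solutions exist.
Back-substitute for Bézout coefficients:
  1 = 21 - 5·4
  ... = 256·(-127) + 533·(61)
So 256·(-127) ≡ 1 (mod 533); multiply by 84: k ≡ -10668 (mod 533).
Smallest nonnegative: k = -10668 mod 533 = 525.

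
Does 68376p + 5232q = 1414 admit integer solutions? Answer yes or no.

no

gcd(68376, 5232):
  68376 = 13*5232 + 360
  5232 = 14*360 + 192
  360 = 1*192 + 168
  192 = 1*168 + 24
  168 = 7*24
so gcd(68376, 5232) = 24.
24 does not divide 1414 (remainder 22), so no integer solutions.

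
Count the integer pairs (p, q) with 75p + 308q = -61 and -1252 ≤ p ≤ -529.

gcd(308, 75) = 1.
By Bézout, 75·(115) + 308·(-28) = 1.
Particular solution: (69, -17).
General solution: p = 69 + 308t, q = -17 - 75t for integer t.
-1252 ≤ 69 + 308t ≤ -529 gives t ∈ [-4, -2], which is 3 values.

3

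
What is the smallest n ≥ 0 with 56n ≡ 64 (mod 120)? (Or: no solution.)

14

gcd(120, 56):
  120 = 2*56 + 8
  56 = 7*8
so gcd(120, 56) = 8.
8 divides 64, so solutions exist.
Back-substitute for Bézout coefficients:
  8 = 120 - 2*56
  ... = 56*(-2) + 120*(1)
So 56*(-2) ≡ 8 (mod 120); multiply by 8: n ≡ -16 (mod 15).
Smallest nonnegative: n = -16 mod 15 = 14.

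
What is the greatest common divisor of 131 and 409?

1

gcd(409, 131) = 1  (409 = 3*131 + 16, 131 = 8*16 + 3, 16 = 5*3 + 1, 3 = 3*1).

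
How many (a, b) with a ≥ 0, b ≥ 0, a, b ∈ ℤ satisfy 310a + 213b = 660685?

gcd(310, 213):
  310 = 1*213 + 97
  213 = 2*97 + 19
  97 = 5*19 + 2
  19 = 9*2 + 1
  2 = 2*1
so gcd(310, 213) = 1.
Back-substitute for Bézout coefficients:
  1 = 19 - 9*2
  ... = 310*(-101) + 213*(147)
Scale by 660685: one solution is (-66729185, 97120695). Reduce a mod 213: (94, 2965).
General: a = 94 + 213t, b = 2965 - 310t.
a ≥ 0 ⇒ t ≥ 0; b ≥ 0 ⇒ t ≤ 9. So t ∈ [0, 9]: 10 solutions.

10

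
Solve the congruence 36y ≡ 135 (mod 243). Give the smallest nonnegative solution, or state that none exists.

24

gcd(243, 36) = 9.
9 divides 135, so solutions exist.
By Bézout, 36×(7) + 243×(-1) = 9.
So 36×(7) ≡ 9 (mod 243); multiply by 15: y ≡ 105 (mod 27).
Smallest nonnegative: y = 105 mod 27 = 24.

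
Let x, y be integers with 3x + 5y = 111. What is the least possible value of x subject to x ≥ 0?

gcd(5, 3) = 1  (5 = 1*3 + 2, 3 = 1*2 + 1, 2 = 2*1).
1 divides 111, so solutions exist.
Back-substituting, 3*(2) + 5*(-1) = 1.
Scale by 111/1 = 111: (x₀, y₀) = (222, -111).
General solution: x = 222 + 5t, y = -111 - 3t for integer t.
x ≥ 0: smallest is 222 mod 5 = 2 (at t = -44), with y = 21.

2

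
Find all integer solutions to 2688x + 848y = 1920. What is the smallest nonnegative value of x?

gcd(2688, 848) = 16.
16 divides 1920, so solutions exist.
By Bézout, 2688×(6) + 848×(-19) = 16.
Scale by 1920/16 = 120: (x₀, y₀) = (720, -2280).
General solution: x = 720 + 53t, y = -2280 - 168t for integer t.
x ≥ 0: smallest is 720 mod 53 = 31 (at t = -13), with y = -96.

31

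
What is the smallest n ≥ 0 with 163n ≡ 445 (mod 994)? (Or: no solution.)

gcd(994, 163):
  994 = 6*163 + 16
  163 = 10*16 + 3
  16 = 5*3 + 1
  3 = 3*1
so gcd(994, 163) = 1.
1 divides 445, so solutions exist.
Back-substitute for Bézout coefficients:
  1 = 16 - 5*3
  ... = 163*(-311) + 994*(51)
So 163*(-311) ≡ 1 (mod 994); multiply by 445: n ≡ -138395 (mod 994).
Smallest nonnegative: n = -138395 mod 994 = 765.

765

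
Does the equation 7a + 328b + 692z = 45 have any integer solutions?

yes

gcd(328, 7) = 1.
gcd(1, 692) = 1.
1 divides 45, so integer solutions exist.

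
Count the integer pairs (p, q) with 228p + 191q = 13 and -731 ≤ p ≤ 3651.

gcd(228, 191) = 1.
By Bézout, 228*(31) + 191*(-37) = 1.
Particular solution: (21, -25).
General solution: p = 21 + 191t, q = -25 - 228t for integer t.
-731 ≤ 21 + 191t ≤ 3651 gives t ∈ [-3, 19], which is 23 values.

23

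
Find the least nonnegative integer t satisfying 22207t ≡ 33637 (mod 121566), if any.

gcd(121566, 22207) = 1  (121566 = 5·22207 + 10531, 22207 = 2·10531 + 1145, 10531 = 9·1145 + 226, 1145 = 5·226 + 15, 226 = 15·15 + 1, 15 = 15·1).
1 divides 33637, so solutions exist.
Back-substituting, 22207·(-8069) + 121566·(1474) = 1.
So 22207·(-8069) ≡ 1 (mod 121566); multiply by 33637: t ≡ -271416953 (mod 121566).
Smallest nonnegative: t = -271416953 mod 121566 = 39925.

39925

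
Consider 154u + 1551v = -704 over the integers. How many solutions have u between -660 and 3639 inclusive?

31

gcd(1551, 154) = 11.
By Bézout, 154×(-10) + 1551×(1) = 11.
Particular solution: (76, -8).
General solution: u = 76 + 141t, v = -8 - 14t for integer t.
-660 ≤ 76 + 141t ≤ 3639 gives t ∈ [-5, 25], which is 31 values.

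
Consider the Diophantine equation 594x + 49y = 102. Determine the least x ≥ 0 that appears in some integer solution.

gcd(594, 49) = 1  (594 = 12×49 + 6, 49 = 8×6 + 1, 6 = 6×1).
1 divides 102, so solutions exist.
Back-substituting, 594×(-8) + 49×(97) = 1.
Scale by 102/1 = 102: (x₀, y₀) = (-816, 9894).
General solution: x = -816 + 49t, y = 9894 - 594t for integer t.
x ≥ 0: smallest is -816 mod 49 = 17 (at t = 17), with y = -204.

17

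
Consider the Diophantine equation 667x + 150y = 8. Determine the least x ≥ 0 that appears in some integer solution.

gcd(667, 150):
  667 = 4×150 + 67
  150 = 2×67 + 16
  67 = 4×16 + 3
  16 = 5×3 + 1
  3 = 3×1
so gcd(667, 150) = 1.
1 divides 8, so solutions exist.
Back-substitute for Bézout coefficients:
  1 = 16 - 5×3
  ... = 667×(-47) + 150×(209)
Scale by 8/1 = 8: (x₀, y₀) = (-376, 1672).
General solution: x = -376 + 150t, y = 1672 - 667t for integer t.
x ≥ 0: smallest is -376 mod 150 = 74 (at t = 3), with y = -329.

74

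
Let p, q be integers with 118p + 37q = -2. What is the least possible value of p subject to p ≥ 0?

gcd(118, 37) = 1  (118 = 3×37 + 7, 37 = 5×7 + 2, 7 = 3×2 + 1, 2 = 2×1).
1 divides -2, so solutions exist.
Back-substituting, 118×(16) + 37×(-51) = 1.
Scale by -2/1 = -2: (p₀, q₀) = (-32, 102).
General solution: p = -32 + 37t, q = 102 - 118t for integer t.
p ≥ 0: smallest is -32 mod 37 = 5 (at t = 1), with q = -16.

5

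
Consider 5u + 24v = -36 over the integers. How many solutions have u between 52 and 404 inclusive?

15

gcd(24, 5):
  24 = 4×5 + 4
  5 = 1×4 + 1
  4 = 4×1
so gcd(24, 5) = 1.
Back-substitute for Bézout coefficients:
  1 = 5 - 1×4
  ... = 5×(5) + 24×(-1)
Scale by -36: particular solution (-180, 36); reduce u mod 24: (12, -4).
General solution: u = 12 + 24t, v = -4 - 5t for integer t.
52 ≤ 12 + 24t ≤ 404 gives t ∈ [2, 16], which is 15 values.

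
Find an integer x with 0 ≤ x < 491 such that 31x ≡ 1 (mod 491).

396

gcd(491, 31):
  491 = 15*31 + 26
  31 = 1*26 + 5
  26 = 5*5 + 1
  5 = 5*1
so gcd(491, 31) = 1.
Back-substitute for Bézout coefficients:
  1 = 26 - 5*5
  ... = 31*(-95) + 491*(6)
So 31*-95 ≡ 1 (mod 491), and -95 mod 491 = 396.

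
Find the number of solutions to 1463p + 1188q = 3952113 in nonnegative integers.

gcd(1463, 1188) = 11.
By Bézout, 1463×(13) + 1188×(-16) = 11.
One solution: (3, 3323).
General: p = 3 + 108t, q = 3323 - 133t.
p ≥ 0 ⇒ t ≥ 0; q ≥ 0 ⇒ t ≤ 24. So t ∈ [0, 24]: 25 solutions.

25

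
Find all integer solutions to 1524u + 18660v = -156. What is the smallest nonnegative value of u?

306

gcd(18660, 1524) = 12.
12 divides -156, so solutions exist.
By Bézout, 1524*(-502) + 18660*(41) = 12.
Scale by -156/12 = -13: (u₀, v₀) = (6526, -533).
General solution: u = 6526 + 1555t, v = -533 - 127t for integer t.
u ≥ 0: smallest is 6526 mod 1555 = 306 (at t = -4), with v = -25.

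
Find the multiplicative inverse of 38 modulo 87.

71

gcd(87, 38) = 1.
By Bézout, 38·(-16) + 87·(7) = 1.
So 38·-16 ≡ 1 (mod 87), and -16 mod 87 = 71.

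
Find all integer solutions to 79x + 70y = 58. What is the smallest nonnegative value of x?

22

gcd(79, 70):
  79 = 1·70 + 9
  70 = 7·9 + 7
  9 = 1·7 + 2
  7 = 3·2 + 1
  2 = 2·1
so gcd(79, 70) = 1.
1 divides 58, so solutions exist.
Back-substitute for Bézout coefficients:
  1 = 7 - 3·2
  ... = 79·(-31) + 70·(35)
Scale by 58/1 = 58: (x₀, y₀) = (-1798, 2030).
General solution: x = -1798 + 70t, y = 2030 - 79t for integer t.
x ≥ 0: smallest is -1798 mod 70 = 22 (at t = 26), with y = -24.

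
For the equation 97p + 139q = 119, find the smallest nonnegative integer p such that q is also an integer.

gcd(139, 97):
  139 = 1×97 + 42
  97 = 2×42 + 13
  42 = 3×13 + 3
  13 = 4×3 + 1
  3 = 3×1
so gcd(139, 97) = 1.
1 divides 119, so solutions exist.
Back-substitute for Bézout coefficients:
  1 = 13 - 4×3
  ... = 97×(43) + 139×(-30)
Scale by 119/1 = 119: (p₀, q₀) = (5117, -3570).
General solution: p = 5117 + 139t, q = -3570 - 97t for integer t.
p ≥ 0: smallest is 5117 mod 139 = 113 (at t = -36), with q = -78.

113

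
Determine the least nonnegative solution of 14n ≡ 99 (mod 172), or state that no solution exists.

gcd(172, 14) = 2.
2 does not divide 99, so the congruence has no solution.

no solution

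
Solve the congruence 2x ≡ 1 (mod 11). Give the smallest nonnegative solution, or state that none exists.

6

gcd(11, 2) = 1  (11 = 5·2 + 1, 2 = 2·1).
1 divides 1, so solutions exist.
Back-substituting, 2·(-5) + 11·(1) = 1.
So 2·(-5) ≡ 1 (mod 11); multiply by 1: x ≡ -5 (mod 11).
Smallest nonnegative: x = -5 mod 11 = 6.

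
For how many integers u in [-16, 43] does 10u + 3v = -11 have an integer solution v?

20

gcd(10, 3) = 1  (10 = 3·3 + 1, 3 = 3·1).
Back-substituting, 10·(1) + 3·(-3) = 1.
Scale by -11: particular solution (-11, 33); reduce u mod 3: (1, -7).
General solution: u = 1 + 3t, v = -7 - 10t for integer t.
-16 ≤ 1 + 3t ≤ 43 gives t ∈ [-5, 14], which is 20 values.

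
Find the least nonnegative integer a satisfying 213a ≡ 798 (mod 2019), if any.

gcd(2019, 213) = 3  (2019 = 9·213 + 102, 213 = 2·102 + 9, 102 = 11·9 + 3, 9 = 3·3).
3 divides 798, so solutions exist.
Back-substituting, 213·(-218) + 2019·(23) = 3.
So 213·(-218) ≡ 3 (mod 2019); multiply by 266: a ≡ -57988 (mod 673).
Smallest nonnegative: a = -57988 mod 673 = 563.

563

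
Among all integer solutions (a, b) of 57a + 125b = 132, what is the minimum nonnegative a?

101

gcd(125, 57) = 1.
1 divides 132, so solutions exist.
By Bézout, 57×(-57) + 125×(26) = 1.
Scale by 132/1 = 132: (a₀, b₀) = (-7524, 3432).
General solution: a = -7524 + 125t, b = 3432 - 57t for integer t.
a ≥ 0: smallest is -7524 mod 125 = 101 (at t = 61), with b = -45.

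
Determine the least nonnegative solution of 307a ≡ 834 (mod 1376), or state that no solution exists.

182

gcd(1376, 307):
  1376 = 4*307 + 148
  307 = 2*148 + 11
  148 = 13*11 + 5
  11 = 2*5 + 1
  5 = 5*1
so gcd(1376, 307) = 1.
1 divides 834, so solutions exist.
Back-substitute for Bézout coefficients:
  1 = 11 - 2*5
  ... = 307*(251) + 1376*(-56)
So 307*(251) ≡ 1 (mod 1376); multiply by 834: a ≡ 209334 (mod 1376).
Smallest nonnegative: a = 209334 mod 1376 = 182.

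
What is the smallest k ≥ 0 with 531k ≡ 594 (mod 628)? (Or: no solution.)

214

gcd(628, 531) = 1.
1 divides 594, so solutions exist.
By Bézout, 531·(123) + 628·(-104) = 1.
So 531·(123) ≡ 1 (mod 628); multiply by 594: k ≡ 73062 (mod 628).
Smallest nonnegative: k = 73062 mod 628 = 214.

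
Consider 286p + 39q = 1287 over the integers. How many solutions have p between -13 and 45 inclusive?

20

gcd(286, 39) = 13  (286 = 7×39 + 13, 39 = 3×13).
Back-substituting, 286×(1) + 39×(-7) = 13.
Scale by 99: particular solution (99, -693); reduce p mod 3: (0, 33).
General solution: p = 0 + 3t, q = 33 - 22t for integer t.
-13 ≤ 0 + 3t ≤ 45 gives t ∈ [-4, 15], which is 20 values.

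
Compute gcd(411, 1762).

gcd(1762, 411):
  1762 = 4·411 + 118
  411 = 3·118 + 57
  118 = 2·57 + 4
  57 = 14·4 + 1
  4 = 4·1
so gcd(1762, 411) = 1.

1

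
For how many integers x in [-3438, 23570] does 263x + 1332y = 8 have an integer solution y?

gcd(1332, 263) = 1.
By Bézout, 263·(-157) + 1332·(31) = 1.
Particular solution: (76, -15).
General solution: x = 76 + 1332t, y = -15 - 263t for integer t.
-3438 ≤ 76 + 1332t ≤ 23570 gives t ∈ [-2, 17], which is 20 values.

20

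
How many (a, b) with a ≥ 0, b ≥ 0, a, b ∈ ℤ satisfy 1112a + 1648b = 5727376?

gcd(1648, 1112):
  1648 = 1×1112 + 536
  1112 = 2×536 + 40
  536 = 13×40 + 16
  40 = 2×16 + 8
  16 = 2×8
so gcd(1648, 1112) = 8.
Back-substitute for Bézout coefficients:
  8 = 40 - 2×16
  ... = 1112×(83) + 1648×(-56)
Scale by 715922: one solution is (59421526, -40091632). Reduce a mod 206: (2, 3474).
General: a = 2 + 206t, b = 3474 - 139t.
a ≥ 0 ⇒ t ≥ 0; b ≥ 0 ⇒ t ≤ 24. So t ∈ [0, 24]: 25 solutions.

25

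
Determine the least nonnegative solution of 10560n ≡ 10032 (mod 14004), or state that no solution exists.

176

gcd(14004, 10560) = 12.
12 divides 10032, so solutions exist.
By Bézout, 10560*(553) + 14004*(-417) = 12.
So 10560*(553) ≡ 12 (mod 14004); multiply by 836: n ≡ 462308 (mod 1167).
Smallest nonnegative: n = 462308 mod 1167 = 176.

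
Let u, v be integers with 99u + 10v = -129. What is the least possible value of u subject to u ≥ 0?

gcd(99, 10) = 1.
1 divides -129, so solutions exist.
By Bézout, 99×(-1) + 10×(10) = 1.
Scale by -129/1 = -129: (u₀, v₀) = (129, -1290).
General solution: u = 129 + 10t, v = -1290 - 99t for integer t.
u ≥ 0: smallest is 129 mod 10 = 9 (at t = -12), with v = -102.

9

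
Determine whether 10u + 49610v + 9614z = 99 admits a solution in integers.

no

gcd(49610, 10) = 10  (49610 = 4961·10).
gcd(10, 9614) = 2.
2 does not divide 99 (remainder 1), so no integer solutions.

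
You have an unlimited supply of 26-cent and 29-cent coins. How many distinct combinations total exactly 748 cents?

Need nonnegative integers with 26j + 29k = 748.
gcd(26, 29) = 1, and 26·(-10) + 29·(9) = 1.
So (j₀, k₀) = (-7480, 6732); general j = -7480 + 29t, k = 6732 - 26t.
j ≥ 0 ⇒ t ≥ 258; k ≥ 0 ⇒ t ≤ 258. That's 1 value of t.

1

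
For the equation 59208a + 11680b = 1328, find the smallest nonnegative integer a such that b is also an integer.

1346

gcd(59208, 11680) = 8.
8 divides 1328, so solutions exist.
By Bézout, 59208×(-159) + 11680×(806) = 8.
Scale by 1328/8 = 166: (a₀, b₀) = (-26394, 133796).
General solution: a = -26394 + 1460t, b = 133796 - 7401t for integer t.
a ≥ 0: smallest is -26394 mod 1460 = 1346 (at t = 19), with b = -6823.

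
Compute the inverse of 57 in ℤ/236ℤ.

gcd(236, 57):
  236 = 4*57 + 8
  57 = 7*8 + 1
  8 = 8*1
so gcd(236, 57) = 1.
Back-substitute for Bézout coefficients:
  1 = 57 - 7*8
  ... = 57*(29) + 236*(-7)
So 57*29 ≡ 1 (mod 236), and 29 mod 236 = 29.

29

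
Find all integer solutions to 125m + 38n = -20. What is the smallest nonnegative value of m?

gcd(125, 38) = 1.
1 divides -20, so solutions exist.
By Bézout, 125×(7) + 38×(-23) = 1.
Scale by -20/1 = -20: (m₀, n₀) = (-140, 460).
General solution: m = -140 + 38t, n = 460 - 125t for integer t.
m ≥ 0: smallest is -140 mod 38 = 12 (at t = 4), with n = -40.

12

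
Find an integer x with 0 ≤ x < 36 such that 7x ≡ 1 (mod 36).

gcd(36, 7):
  36 = 5*7 + 1
  7 = 7*1
so gcd(36, 7) = 1.
Back-substitute for Bézout coefficients:
  1 = 36 - 5*7
  ... = 7*(-5) + 36*(1)
So 7*-5 ≡ 1 (mod 36), and -5 mod 36 = 31.

31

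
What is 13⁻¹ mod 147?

34

gcd(147, 13) = 1.
By Bézout, 13*(34) + 147*(-3) = 1.
So 13*34 ≡ 1 (mod 147), and 34 mod 147 = 34.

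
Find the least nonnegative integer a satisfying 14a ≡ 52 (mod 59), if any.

gcd(59, 14) = 1.
1 divides 52, so solutions exist.
By Bézout, 14*(-21) + 59*(5) = 1.
So 14*(-21) ≡ 1 (mod 59); multiply by 52: a ≡ -1092 (mod 59).
Smallest nonnegative: a = -1092 mod 59 = 29.

29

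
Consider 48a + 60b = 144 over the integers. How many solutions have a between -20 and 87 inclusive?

gcd(60, 48):
  60 = 1×48 + 12
  48 = 4×12
so gcd(60, 48) = 12.
Back-substitute for Bézout coefficients:
  12 = 60 - 1×48
  ... = 48×(-1) + 60×(1)
Scale by 12: particular solution (-12, 12); reduce a mod 5: (3, 0).
General solution: a = 3 + 5t, b = 0 - 4t for integer t.
-20 ≤ 3 + 5t ≤ 87 gives t ∈ [-4, 16], which is 21 values.

21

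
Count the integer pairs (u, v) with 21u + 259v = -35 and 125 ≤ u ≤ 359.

gcd(259, 21) = 7  (259 = 12*21 + 7, 21 = 3*7).
Back-substituting, 21*(-12) + 259*(1) = 7.
Scale by -5: particular solution (60, -5); reduce u mod 37: (23, -2).
General solution: u = 23 + 37t, v = -2 - 3t for integer t.
125 ≤ 23 + 37t ≤ 359 gives t ∈ [3, 9], which is 7 values.

7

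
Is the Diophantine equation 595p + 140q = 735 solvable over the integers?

gcd(595, 140) = 35  (595 = 4×140 + 35, 140 = 4×35).
35 divides 735, so integer solutions exist.

yes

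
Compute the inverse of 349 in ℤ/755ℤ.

649

gcd(755, 349):
  755 = 2*349 + 57
  349 = 6*57 + 7
  57 = 8*7 + 1
  7 = 7*1
so gcd(755, 349) = 1.
Back-substitute for Bézout coefficients:
  1 = 57 - 8*7
  ... = 349*(-106) + 755*(49)
So 349*-106 ≡ 1 (mod 755), and -106 mod 755 = 649.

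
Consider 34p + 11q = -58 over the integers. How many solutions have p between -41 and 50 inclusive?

8

gcd(34, 11) = 1.
By Bézout, 34*(1) + 11*(-3) = 1.
Particular solution: (8, -30).
General solution: p = 8 + 11t, q = -30 - 34t for integer t.
-41 ≤ 8 + 11t ≤ 50 gives t ∈ [-4, 3], which is 8 values.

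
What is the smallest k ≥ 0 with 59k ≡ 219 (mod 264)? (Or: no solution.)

129

gcd(264, 59) = 1.
1 divides 219, so solutions exist.
By Bézout, 59×(-85) + 264×(19) = 1.
So 59×(-85) ≡ 1 (mod 264); multiply by 219: k ≡ -18615 (mod 264).
Smallest nonnegative: k = -18615 mod 264 = 129.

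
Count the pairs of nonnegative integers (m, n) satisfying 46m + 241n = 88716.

gcd(241, 46) = 1.
By Bézout, 46·(-110) + 241·(21) = 1.
One solution: (53, 358).
General: m = 53 + 241t, n = 358 - 46t.
m ≥ 0 ⇒ t ≥ 0; n ≥ 0 ⇒ t ≤ 7. So t ∈ [0, 7]: 8 solutions.

8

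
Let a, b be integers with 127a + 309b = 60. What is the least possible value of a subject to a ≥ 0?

gcd(309, 127):
  309 = 2×127 + 55
  127 = 2×55 + 17
  55 = 3×17 + 4
  17 = 4×4 + 1
  4 = 4×1
so gcd(309, 127) = 1.
1 divides 60, so solutions exist.
Back-substitute for Bézout coefficients:
  1 = 17 - 4×4
  ... = 127×(73) + 309×(-30)
Scale by 60/1 = 60: (a₀, b₀) = (4380, -1800).
General solution: a = 4380 + 309t, b = -1800 - 127t for integer t.
a ≥ 0: smallest is 4380 mod 309 = 54 (at t = -14), with b = -22.

54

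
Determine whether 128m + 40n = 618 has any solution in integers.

no

gcd(128, 40):
  128 = 3·40 + 8
  40 = 5·8
so gcd(128, 40) = 8.
8 does not divide 618 (remainder 2), so no integer solutions.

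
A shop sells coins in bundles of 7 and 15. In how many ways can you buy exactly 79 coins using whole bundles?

Need nonnegative integers with 7j + 15k = 79.
gcd(7, 15) = 1, and 7·(-2) + 15·(1) = 1.
So (j₀, k₀) = (-158, 79); general j = -158 + 15t, k = 79 - 7t.
j ≥ 0 ⇒ t ≥ 11; k ≥ 0 ⇒ t ≤ 11. That's 1 value of t.

1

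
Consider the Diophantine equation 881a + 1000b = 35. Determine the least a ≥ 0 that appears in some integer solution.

235

gcd(1000, 881):
  1000 = 1*881 + 119
  881 = 7*119 + 48
  119 = 2*48 + 23
  48 = 2*23 + 2
  23 = 11*2 + 1
  2 = 2*1
so gcd(1000, 881) = 1.
1 divides 35, so solutions exist.
Back-substitute for Bézout coefficients:
  1 = 23 - 11*2
  ... = 881*(-479) + 1000*(422)
Scale by 35/1 = 35: (a₀, b₀) = (-16765, 14770).
General solution: a = -16765 + 1000t, b = 14770 - 881t for integer t.
a ≥ 0: smallest is -16765 mod 1000 = 235 (at t = 17), with b = -207.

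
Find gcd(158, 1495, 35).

gcd(1495, 158):
  1495 = 9·158 + 73
  158 = 2·73 + 12
  73 = 6·12 + 1
  12 = 12·1
so gcd(1495, 158) = 1.
gcd(1, 35) = 1.

1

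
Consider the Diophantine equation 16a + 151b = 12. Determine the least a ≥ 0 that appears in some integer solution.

114

gcd(151, 16):
  151 = 9*16 + 7
  16 = 2*7 + 2
  7 = 3*2 + 1
  2 = 2*1
so gcd(151, 16) = 1.
1 divides 12, so solutions exist.
Back-substitute for Bézout coefficients:
  1 = 7 - 3*2
  ... = 16*(-66) + 151*(7)
Scale by 12/1 = 12: (a₀, b₀) = (-792, 84).
General solution: a = -792 + 151t, b = 84 - 16t for integer t.
a ≥ 0: smallest is -792 mod 151 = 114 (at t = 6), with b = -12.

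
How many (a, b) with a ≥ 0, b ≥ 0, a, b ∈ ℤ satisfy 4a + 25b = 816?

9

gcd(25, 4) = 1.
By Bézout, 4·(-6) + 25·(1) = 1.
One solution: (4, 32).
General: a = 4 + 25t, b = 32 - 4t.
a ≥ 0 ⇒ t ≥ 0; b ≥ 0 ⇒ t ≤ 8. So t ∈ [0, 8]: 9 solutions.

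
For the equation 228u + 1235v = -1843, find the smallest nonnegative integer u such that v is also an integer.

gcd(1235, 228):
  1235 = 5×228 + 95
  228 = 2×95 + 38
  95 = 2×38 + 19
  38 = 2×19
so gcd(1235, 228) = 19.
19 divides -1843, so solutions exist.
Back-substitute for Bézout coefficients:
  19 = 95 - 2×38
  ... = 228×(-27) + 1235×(5)
Scale by -1843/19 = -97: (u₀, v₀) = (2619, -485).
General solution: u = 2619 + 65t, v = -485 - 12t for integer t.
u ≥ 0: smallest is 2619 mod 65 = 19 (at t = -40), with v = -5.

19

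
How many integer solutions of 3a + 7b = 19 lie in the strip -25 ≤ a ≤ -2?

gcd(7, 3):
  7 = 2×3 + 1
  3 = 3×1
so gcd(7, 3) = 1.
Back-substitute for Bézout coefficients:
  1 = 7 - 2×3
  ... = 3×(-2) + 7×(1)
Scale by 19: particular solution (-38, 19); reduce a mod 7: (4, 1).
General solution: a = 4 + 7t, b = 1 - 3t for integer t.
-25 ≤ 4 + 7t ≤ -2 gives t ∈ [-4, -1], which is 4 values.

4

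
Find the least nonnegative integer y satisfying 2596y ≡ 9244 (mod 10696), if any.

1767

gcd(10696, 2596) = 4.
4 divides 9244, so solutions exist.
By Bézout, 2596*(857) + 10696*(-208) = 4.
So 2596*(857) ≡ 4 (mod 10696); multiply by 2311: y ≡ 1980527 (mod 2674).
Smallest nonnegative: y = 1980527 mod 2674 = 1767.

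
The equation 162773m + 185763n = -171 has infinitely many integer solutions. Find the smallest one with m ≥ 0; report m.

7458

gcd(185763, 162773):
  185763 = 1×162773 + 22990
  162773 = 7×22990 + 1843
  22990 = 12×1843 + 874
  1843 = 2×874 + 95
  874 = 9×95 + 19
  95 = 5×19
so gcd(185763, 162773) = 19.
19 divides -171, so solutions exist.
Back-substitute for Bézout coefficients:
  19 = 874 - 9×95
  ... = 162773×(-1915) + 185763×(1678)
Scale by -171/19 = -9: (m₀, n₀) = (17235, -15102).
General solution: m = 17235 + 9777t, n = -15102 - 8567t for integer t.
m ≥ 0: smallest is 17235 mod 9777 = 7458 (at t = -1), with n = -6535.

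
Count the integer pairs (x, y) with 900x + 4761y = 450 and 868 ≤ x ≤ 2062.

2

gcd(4761, 900) = 9  (4761 = 5*900 + 261, 900 = 3*261 + 117, 261 = 2*117 + 27, 117 = 4*27 + 9, 27 = 3*9).
Back-substituting, 900*(164) + 4761*(-31) = 9.
Scale by 50: particular solution (8200, -1550); reduce x mod 529: (265, -50).
General solution: x = 265 + 529t, y = -50 - 100t for integer t.
868 ≤ 265 + 529t ≤ 2062 gives t ∈ [2, 3], which is 2 values.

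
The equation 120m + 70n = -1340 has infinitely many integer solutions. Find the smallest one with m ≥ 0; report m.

gcd(120, 70):
  120 = 1×70 + 50
  70 = 1×50 + 20
  50 = 2×20 + 10
  20 = 2×10
so gcd(120, 70) = 10.
10 divides -1340, so solutions exist.
Back-substitute for Bézout coefficients:
  10 = 50 - 2×20
  ... = 120×(3) + 70×(-5)
Scale by -1340/10 = -134: (m₀, n₀) = (-402, 670).
General solution: m = -402 + 7t, n = 670 - 12t for integer t.
m ≥ 0: smallest is -402 mod 7 = 4 (at t = 58), with n = -26.

4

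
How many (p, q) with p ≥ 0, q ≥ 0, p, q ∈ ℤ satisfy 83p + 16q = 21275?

16

gcd(83, 16):
  83 = 5*16 + 3
  16 = 5*3 + 1
  3 = 3*1
so gcd(83, 16) = 1.
Back-substitute for Bézout coefficients:
  1 = 16 - 5*3
  ... = 83*(-5) + 16*(26)
Scale by 21275: one solution is (-106375, 553150). Reduce p mod 16: (9, 1283).
General: p = 9 + 16t, q = 1283 - 83t.
p ≥ 0 ⇒ t ≥ 0; q ≥ 0 ⇒ t ≤ 15. So t ∈ [0, 15]: 16 solutions.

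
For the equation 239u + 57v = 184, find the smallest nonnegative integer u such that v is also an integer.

53

gcd(239, 57):
  239 = 4·57 + 11
  57 = 5·11 + 2
  11 = 5·2 + 1
  2 = 2·1
so gcd(239, 57) = 1.
1 divides 184, so solutions exist.
Back-substitute for Bézout coefficients:
  1 = 11 - 5·2
  ... = 239·(26) + 57·(-109)
Scale by 184/1 = 184: (u₀, v₀) = (4784, -20056).
General solution: u = 4784 + 57t, v = -20056 - 239t for integer t.
u ≥ 0: smallest is 4784 mod 57 = 53 (at t = -83), with v = -219.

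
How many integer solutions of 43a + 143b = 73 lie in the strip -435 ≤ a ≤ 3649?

gcd(143, 43) = 1  (143 = 3·43 + 14, 43 = 3·14 + 1, 14 = 14·1).
Back-substituting, 43·(10) + 143·(-3) = 1.
Scale by 73: particular solution (730, -219); reduce a mod 143: (15, -4).
General solution: a = 15 + 143t, b = -4 - 43t for integer t.
-435 ≤ 15 + 143t ≤ 3649 gives t ∈ [-3, 25], which is 29 values.

29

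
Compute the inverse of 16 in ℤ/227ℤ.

gcd(227, 16):
  227 = 14*16 + 3
  16 = 5*3 + 1
  3 = 3*1
so gcd(227, 16) = 1.
Back-substitute for Bézout coefficients:
  1 = 16 - 5*3
  ... = 16*(71) + 227*(-5)
So 16*71 ≡ 1 (mod 227), and 71 mod 227 = 71.

71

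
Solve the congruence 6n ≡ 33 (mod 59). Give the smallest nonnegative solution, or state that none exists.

35

gcd(59, 6) = 1  (59 = 9×6 + 5, 6 = 1×5 + 1, 5 = 5×1).
1 divides 33, so solutions exist.
Back-substituting, 6×(10) + 59×(-1) = 1.
So 6×(10) ≡ 1 (mod 59); multiply by 33: n ≡ 330 (mod 59).
Smallest nonnegative: n = 330 mod 59 = 35.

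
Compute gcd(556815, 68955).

15

gcd(556815, 68955):
  556815 = 8×68955 + 5175
  68955 = 13×5175 + 1680
  5175 = 3×1680 + 135
  1680 = 12×135 + 60
  135 = 2×60 + 15
  60 = 4×15
so gcd(556815, 68955) = 15.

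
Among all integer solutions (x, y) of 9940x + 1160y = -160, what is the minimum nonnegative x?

56

gcd(9940, 1160) = 20  (9940 = 8×1160 + 660, 1160 = 1×660 + 500, 660 = 1×500 + 160, 500 = 3×160 + 20, 160 = 8×20).
20 divides -160, so solutions exist.
Back-substituting, 9940×(-7) + 1160×(60) = 20.
Scale by -160/20 = -8: (x₀, y₀) = (56, -480).
General solution: x = 56 + 58t, y = -480 - 497t for integer t.
x ≥ 0: smallest is 56 mod 58 = 56 (at t = 0), with y = -480.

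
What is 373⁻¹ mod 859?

76

gcd(859, 373):
  859 = 2×373 + 113
  373 = 3×113 + 34
  113 = 3×34 + 11
  34 = 3×11 + 1
  11 = 11×1
so gcd(859, 373) = 1.
Back-substitute for Bézout coefficients:
  1 = 34 - 3×11
  ... = 373×(76) + 859×(-33)
So 373×76 ≡ 1 (mod 859), and 76 mod 859 = 76.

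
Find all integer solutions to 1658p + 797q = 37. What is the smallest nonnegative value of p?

gcd(1658, 797):
  1658 = 2*797 + 64
  797 = 12*64 + 29
  64 = 2*29 + 6
  29 = 4*6 + 5
  6 = 1*5 + 1
  5 = 5*1
so gcd(1658, 797) = 1.
1 divides 37, so solutions exist.
Back-substitute for Bézout coefficients:
  1 = 6 - 1*5
  ... = 1658*(137) + 797*(-285)
Scale by 37/1 = 37: (p₀, q₀) = (5069, -10545).
General solution: p = 5069 + 797t, q = -10545 - 1658t for integer t.
p ≥ 0: smallest is 5069 mod 797 = 287 (at t = -6), with q = -597.

287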